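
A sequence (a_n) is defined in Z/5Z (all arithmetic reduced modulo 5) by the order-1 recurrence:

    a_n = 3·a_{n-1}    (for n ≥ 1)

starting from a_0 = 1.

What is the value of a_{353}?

3

a_1 = 3·1 = 3
a_2 = 3·3 = 4
a_3 = 3·4 = 2
a_4 = 3·2 = 1
(a_4) = (1) = (a_0), so the sequence has period 4.
353 ≡ 1 (mod 4), hence a_353 = a_1 = 3.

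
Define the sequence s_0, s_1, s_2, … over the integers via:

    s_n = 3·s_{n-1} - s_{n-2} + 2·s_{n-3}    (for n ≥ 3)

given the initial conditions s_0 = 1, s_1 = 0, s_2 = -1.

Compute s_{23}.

s_3 = 3·-1 + -1·0 + 2·1 = -1
s_4 = 3·-1 + -1·-1 + 2·0 = -2
s_5 = 3·-2 + -1·-1 + 2·-1 = -7
s_6 = 3·-7 + -1·-2 + 2·-1 = -21
s_7 = 3·-21 + -1·-7 + 2·-2 = -60
s_8 = 3·-60 + -1·-21 + 2·-7 = -173
s_9 = 3·-173 + -1·-60 + 2·-21 = -501
s_10 = 3·-501 + -1·-173 + 2·-60 = -1450
s_11 = 3·-1450 + -1·-501 + 2·-173 = -4195
s_12 = 3·-4195 + -1·-1450 + 2·-501 = -12137
s_13 = 3·-12137 + -1·-4195 + 2·-1450 = -35116
s_14 = 3·-35116 + -1·-12137 + 2·-4195 = -101601
s_15 = 3·-101601 + -1·-35116 + 2·-12137 = -293961
s_16 = 3·-293961 + -1·-101601 + 2·-35116 = -850514
s_17 = 3·-850514 + -1·-293961 + 2·-101601 = -2460783
s_18 = 3·-2460783 + -1·-850514 + 2·-293961 = -7119757
s_19 = 3·-7119757 + -1·-2460783 + 2·-850514 = -20599516
s_20 = 3·-20599516 + -1·-7119757 + 2·-2460783 = -59600357
s_21 = 3·-59600357 + -1·-20599516 + 2·-7119757 = -172441069
s_22 = 3·-172441069 + -1·-59600357 + 2·-20599516 = -498921882
s_23 = 3·-498921882 + -1·-172441069 + 2·-59600357 = -1443525291

-1443525291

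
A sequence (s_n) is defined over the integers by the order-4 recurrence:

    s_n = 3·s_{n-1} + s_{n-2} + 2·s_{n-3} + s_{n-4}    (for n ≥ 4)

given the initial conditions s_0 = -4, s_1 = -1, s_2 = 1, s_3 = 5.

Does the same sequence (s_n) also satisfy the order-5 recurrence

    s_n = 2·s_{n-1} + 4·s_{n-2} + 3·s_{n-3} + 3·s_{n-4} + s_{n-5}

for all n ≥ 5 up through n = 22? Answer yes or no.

yes

Terms s_0..s_22: -4, -1, 1, 5, 10, 36, 129, 448, 1555, 5407, 18801, 65368, 227274, 790199, 2747408, 9552339, 33212097, 115473645, 401485118, 1395905532, 4853361101, 16874432716, 58669955431
n=5: candidate gives 36, actual s_5 = 36 ✓
n=6: candidate gives 129, actual s_6 = 129 ✓
n=7: candidate gives 448, actual s_7 = 448 ✓
n=8: candidate gives 1555, actual s_8 = 1555 ✓
n=9: candidate gives 5407, actual s_9 = 5407 ✓
n=10: candidate gives 18801, actual s_10 = 18801 ✓
n=11: candidate gives 65368, actual s_11 = 65368 ✓
n=12: candidate gives 227274, actual s_12 = 227274 ✓
n=13: candidate gives 790199, actual s_13 = 790199 ✓
n=14: candidate gives 2747408, actual s_14 = 2747408 ✓
n=15: candidate gives 9552339, actual s_15 = 9552339 ✓
n=16: candidate gives 33212097, actual s_16 = 33212097 ✓
n=17: candidate gives 115473645, actual s_17 = 115473645 ✓
n=18: candidate gives 401485118, actual s_18 = 401485118 ✓
n=19: candidate gives 1395905532, actual s_19 = 1395905532 ✓
n=20: candidate gives 4853361101, actual s_20 = 4853361101 ✓
n=21: candidate gives 16874432716, actual s_21 = 16874432716 ✓
n=22: candidate gives 58669955431, actual s_22 = 58669955431 ✓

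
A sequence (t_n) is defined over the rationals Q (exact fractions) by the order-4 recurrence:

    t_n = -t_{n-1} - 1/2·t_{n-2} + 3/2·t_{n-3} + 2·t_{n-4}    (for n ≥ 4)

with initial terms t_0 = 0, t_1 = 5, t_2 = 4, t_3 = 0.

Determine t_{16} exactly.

t_4 = -1·0 + -1/2·4 + 3/2·5 + 2·0 = 11/2
t_5 = -1·11/2 + -1/2·0 + 3/2·4 + 2·5 = 21/2
t_6 = -1·21/2 + -1/2·11/2 + 3/2·0 + 2·4 = -21/4
t_7 = -1·-21/4 + -1/2·21/2 + 3/2·11/2 + 2·0 = 33/4
t_8 = -1·33/4 + -1/2·-21/4 + 3/2·21/2 + 2·11/2 = 169/8
t_9 = -1·169/8 + -1/2·33/4 + 3/2·-21/4 + 2·21/2 = -97/8
t_10 = -1·-97/8 + -1/2·169/8 + 3/2·33/4 + 2·-21/4 = 55/16
t_11 = -1·55/16 + -1/2·-97/8 + 3/2·169/8 + 2·33/4 = 813/16
t_12 = -1·813/16 + -1/2·55/16 + 3/2·-97/8 + 2·169/8 = -911/32
t_13 = -1·-911/32 + -1/2·813/16 + 3/2·55/16 + 2·-97/8 = -513/32
t_14 = -1·-513/32 + -1/2·-911/32 + 3/2·813/16 + 2·55/16 = 7255/64
t_15 = -1·7255/64 + -1/2·-513/32 + 3/2·-911/32 + 2·813/16 = -2971/64
t_16 = -1·-2971/64 + -1/2·7255/64 + 3/2·-513/32 + 2·-911/32 = -11679/128

-11679/128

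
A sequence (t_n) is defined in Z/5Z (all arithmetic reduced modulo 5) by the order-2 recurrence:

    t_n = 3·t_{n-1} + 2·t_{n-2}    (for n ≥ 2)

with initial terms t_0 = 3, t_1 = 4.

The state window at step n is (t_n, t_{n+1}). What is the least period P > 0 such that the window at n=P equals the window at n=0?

n=0: window = (3, 4)
n=1: window = (4, 3)
n=2: window = (3, 2)
n=3: window = (2, 2)
n=4: window = (2, 0)
n=5: window = (0, 4)
n=6: window = (4, 2)
n=7: window = (2, 4)
n=8: window = (4, 1)
n=9: window = (1, 1)
n=10: window = (1, 0)
n=11: window = (0, 2)
n=12: window = (2, 1)
n=13: window = (1, 2)
n=14: window = (2, 3)
n=15: window = (3, 3)
n=16: window = (3, 0)
n=17: window = (0, 1)
n=18: window = (1, 3)
n=19: window = (3, 1)
n=20: window = (1, 4)
n=21: window = (4, 4)
n=22: window = (4, 0)
n=23: window = (0, 3)
n=24: window = (3, 4)
window at n=24 equals window at n=0 → period = 24

24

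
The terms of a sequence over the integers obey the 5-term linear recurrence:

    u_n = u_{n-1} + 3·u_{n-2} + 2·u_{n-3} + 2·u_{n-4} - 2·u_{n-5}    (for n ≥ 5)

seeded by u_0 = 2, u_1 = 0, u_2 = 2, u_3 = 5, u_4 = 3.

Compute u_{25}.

u_5 = 1·3 + 3·5 + 2·2 + 2·0 + -2·2 = 18
u_6 = 1·18 + 3·3 + 2·5 + 2·2 + -2·0 = 41
u_7 = 1·41 + 3·18 + 2·3 + 2·5 + -2·2 = 107
u_8 = 1·107 + 3·41 + 2·18 + 2·3 + -2·5 = 262
u_9 = 1·262 + 3·107 + 2·41 + 2·18 + -2·3 = 695
u_10 = 1·695 + 3·262 + 2·107 + 2·41 + -2·18 = 1741
u_11 = 1·1741 + 3·695 + 2·262 + 2·107 + -2·41 = 4482
u_12 = 1·4482 + 3·1741 + 2·695 + 2·262 + -2·107 = 11405
u_13 = 1·11405 + 3·4482 + 2·1741 + 2·695 + -2·262 = 29199
u_14 = 1·29199 + 3·11405 + 2·4482 + 2·1741 + -2·695 = 74470
u_15 = 1·74470 + 3·29199 + 2·11405 + 2·4482 + -2·1741 = 190359
u_16 = 1·190359 + 3·74470 + 2·29199 + 2·11405 + -2·4482 = 486013
u_17 = 1·486013 + 3·190359 + 2·74470 + 2·29199 + -2·11405 = 1241618
u_18 = 1·1241618 + 3·486013 + 2·190359 + 2·74470 + -2·29199 = 3170917
u_19 = 1·3170917 + 3·1241618 + 2·486013 + 2·190359 + -2·74470 = 8099575
u_20 = 1·8099575 + 3·3170917 + 2·1241618 + 2·486013 + -2·190359 = 20686870
u_21 = 1·20686870 + 3·8099575 + 2·3170917 + 2·1241618 + -2·486013 = 52838639
u_22 = 1·52838639 + 3·20686870 + 2·8099575 + 2·3170917 + -2·1241618 = 134956997
u_23 = 1·134956997 + 3·52838639 + 2·20686870 + 2·8099575 + -2·3170917 = 344703970
u_24 = 1·344703970 + 3·134956997 + 2·52838639 + 2·20686870 + -2·8099575 = 880426829
u_25 = 1·880426829 + 3·344703970 + 2·134956997 + 2·52838639 + -2·20686870 = 2248756271

2248756271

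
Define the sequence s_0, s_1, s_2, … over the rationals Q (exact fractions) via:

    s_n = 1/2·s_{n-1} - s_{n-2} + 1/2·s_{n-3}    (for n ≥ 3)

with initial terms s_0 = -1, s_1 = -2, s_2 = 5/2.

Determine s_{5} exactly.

-41/16

s_3 = 1/2·5/2 + -1·-2 + 1/2·-1 = 11/4
s_4 = 1/2·11/4 + -1·5/2 + 1/2·-2 = -17/8
s_5 = 1/2·-17/8 + -1·11/4 + 1/2·5/2 = -41/16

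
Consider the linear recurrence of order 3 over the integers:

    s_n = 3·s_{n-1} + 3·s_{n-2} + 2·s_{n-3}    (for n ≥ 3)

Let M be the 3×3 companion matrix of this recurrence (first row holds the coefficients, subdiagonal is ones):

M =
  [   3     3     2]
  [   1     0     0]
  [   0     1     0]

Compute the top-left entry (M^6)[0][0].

(M^6)[0][0] is the top entry after applying M 6 times to the unit state (1, 0, 0). Equivalently it is h_{8} for the auxiliary sequence (h_n) obeying the same recurrence with h_2 = 1 and h_i = 0 for 0 ≤ i < 2:
h_3 = 3·1 + 3·0 + 2·0 = 3
h_4 = 3·3 + 3·1 + 2·0 = 12
h_5 = 3·12 + 3·3 + 2·1 = 47
h_6 = 3·47 + 3·12 + 2·3 = 183
h_7 = 3·183 + 3·47 + 2·12 = 714
h_8 = 3·714 + 3·183 + 2·47 = 2785

2785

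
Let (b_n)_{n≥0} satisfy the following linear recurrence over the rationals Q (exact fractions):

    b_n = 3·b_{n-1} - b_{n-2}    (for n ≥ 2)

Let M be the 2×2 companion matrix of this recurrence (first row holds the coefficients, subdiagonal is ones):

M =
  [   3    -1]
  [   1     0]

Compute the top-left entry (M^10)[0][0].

(M^10)[0][0] is the top entry after applying M 10 times to the unit state (1, 0). Equivalently it is h_{11} for the auxiliary sequence (h_n) obeying the same recurrence with h_1 = 1 and h_i = 0 for 0 ≤ i < 1:
h_2 = 3·1 + -1·0 = 3
h_3 = 3·3 + -1·1 = 8
h_4 = 3·8 + -1·3 = 21
h_5 = 3·21 + -1·8 = 55
h_6 = 3·55 + -1·21 = 144
h_7 = 3·144 + -1·55 = 377
h_8 = 3·377 + -1·144 = 987
h_9 = 3·987 + -1·377 = 2584
h_10 = 3·2584 + -1·987 = 6765
h_11 = 3·6765 + -1·2584 = 17711

17711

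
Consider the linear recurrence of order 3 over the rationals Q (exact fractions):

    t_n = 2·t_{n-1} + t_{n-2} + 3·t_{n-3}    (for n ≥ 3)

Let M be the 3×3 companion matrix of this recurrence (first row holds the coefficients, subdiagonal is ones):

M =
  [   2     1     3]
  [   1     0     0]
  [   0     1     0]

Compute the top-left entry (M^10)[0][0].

(M^10)[0][0] is the top entry after applying M 10 times to the unit state (1, 0, 0). Equivalently it is h_{12} for the auxiliary sequence (h_n) obeying the same recurrence with h_2 = 1 and h_i = 0 for 0 ≤ i < 2:
h_3 = 2·1 + 1·0 + 3·0 = 2
h_4 = 2·2 + 1·1 + 3·0 = 5
h_5 = 2·5 + 1·2 + 3·1 = 15
h_6 = 2·15 + 1·5 + 3·2 = 41
h_7 = 2·41 + 1·15 + 3·5 = 112
h_8 = 2·112 + 1·41 + 3·15 = 310
h_9 = 2·310 + 1·112 + 3·41 = 855
h_10 = 2·855 + 1·310 + 3·112 = 2356
h_11 = 2·2356 + 1·855 + 3·310 = 6497
h_12 = 2·6497 + 1·2356 + 3·855 = 17915

17915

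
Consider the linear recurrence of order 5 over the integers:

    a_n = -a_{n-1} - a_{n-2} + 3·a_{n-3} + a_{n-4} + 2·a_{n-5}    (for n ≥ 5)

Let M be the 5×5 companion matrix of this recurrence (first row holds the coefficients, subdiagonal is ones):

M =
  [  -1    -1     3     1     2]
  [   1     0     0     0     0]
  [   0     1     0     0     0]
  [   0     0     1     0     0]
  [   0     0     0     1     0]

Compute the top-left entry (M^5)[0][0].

3

(M^5)[0][0] is the top entry after applying M 5 times to the unit state (1, 0, 0, 0, 0). Equivalently it is h_{9} for the auxiliary sequence (h_n) obeying the same recurrence with h_4 = 1 and h_i = 0 for 0 ≤ i < 4:
h_5 = -1·1 + -1·0 + 3·0 + 1·0 + 2·0 = -1
h_6 = -1·-1 + -1·1 + 3·0 + 1·0 + 2·0 = 0
h_7 = -1·0 + -1·-1 + 3·1 + 1·0 + 2·0 = 4
h_8 = -1·4 + -1·0 + 3·-1 + 1·1 + 2·0 = -6
h_9 = -1·-6 + -1·4 + 3·0 + 1·-1 + 2·1 = 3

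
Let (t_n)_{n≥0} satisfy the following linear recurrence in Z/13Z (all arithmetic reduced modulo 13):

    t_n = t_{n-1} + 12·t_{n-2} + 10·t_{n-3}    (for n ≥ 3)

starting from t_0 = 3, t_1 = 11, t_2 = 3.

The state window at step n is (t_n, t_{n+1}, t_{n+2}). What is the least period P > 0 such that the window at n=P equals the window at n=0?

42

n=0: window = (3, 11, 3)
n=1: window = (11, 3, 9)
n=2: window = (3, 9, 12)
n=3: window = (9, 12, 7)
n=4: window = (12, 7, 7)
n=5: window = (7, 7, 3)
n=6: window = (7, 3, 1)
n=7: window = (3, 1, 3)
n=8: window = (1, 3, 6)
n=9: window = (3, 6, 0)
n=10: window = (6, 0, 11)
n=11: window = (0, 11, 6)
n=12: window = (11, 6, 8)
n=13: window = (6, 8, 8)
n=14: window = (8, 8, 8)
n=15: window = (8, 8, 2)
n=16: window = (8, 2, 9)
n=17: window = (2, 9, 9)
n=18: window = (9, 9, 7)
n=19: window = (9, 7, 10)
n=20: window = (7, 10, 2)
n=21: window = (10, 2, 10)
n=22: window = (2, 10, 4)
n=23: window = (10, 4, 1)
n=24: window = (4, 1, 6)
n=25: window = (1, 6, 6)
n=26: window = (6, 6, 10)
n=27: window = (6, 10, 12)
n=28: window = (10, 12, 10)
n=29: window = (12, 10, 7)
n=30: window = (10, 7, 0)
n=31: window = (7, 0, 2)
n=32: window = (0, 2, 7)
n=33: window = (2, 7, 5)
n=34: window = (7, 5, 5)
n=35: window = (5, 5, 5)
n=36: window = (5, 5, 11)
n=37: window = (5, 11, 4)
n=38: window = (11, 4, 4)
n=39: window = (4, 4, 6)
n=40: window = (4, 6, 3)
n=41: window = (6, 3, 11)
n=42: window = (3, 11, 3)
window at n=42 equals window at n=0 → period = 42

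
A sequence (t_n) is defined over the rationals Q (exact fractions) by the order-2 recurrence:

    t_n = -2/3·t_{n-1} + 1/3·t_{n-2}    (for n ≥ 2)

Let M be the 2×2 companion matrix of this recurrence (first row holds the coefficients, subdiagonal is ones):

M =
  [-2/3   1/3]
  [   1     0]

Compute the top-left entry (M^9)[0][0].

-14762/19683

(M^9)[0][0] is the top entry after applying M 9 times to the unit state (1, 0). Equivalently it is h_{10} for the auxiliary sequence (h_n) obeying the same recurrence with h_1 = 1 and h_i = 0 for 0 ≤ i < 1:
h_2 = -2/3·1 + 1/3·0 = -2/3
h_3 = -2/3·-2/3 + 1/3·1 = 7/9
h_4 = -2/3·7/9 + 1/3·-2/3 = -20/27
h_5 = -2/3·-20/27 + 1/3·7/9 = 61/81
h_6 = -2/3·61/81 + 1/3·-20/27 = -182/243
h_7 = -2/3·-182/243 + 1/3·61/81 = 547/729
h_8 = -2/3·547/729 + 1/3·-182/243 = -1640/2187
h_9 = -2/3·-1640/2187 + 1/3·547/729 = 4921/6561
h_10 = -2/3·4921/6561 + 1/3·-1640/2187 = -14762/19683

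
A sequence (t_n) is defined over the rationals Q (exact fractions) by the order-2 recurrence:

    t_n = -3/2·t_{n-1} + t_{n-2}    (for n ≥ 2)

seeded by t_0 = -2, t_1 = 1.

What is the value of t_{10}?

-419431/512

t_2 = -3/2·1 + 1·-2 = -7/2
t_3 = -3/2·-7/2 + 1·1 = 25/4
t_4 = -3/2·25/4 + 1·-7/2 = -103/8
t_5 = -3/2·-103/8 + 1·25/4 = 409/16
t_6 = -3/2·409/16 + 1·-103/8 = -1639/32
t_7 = -3/2·-1639/32 + 1·409/16 = 6553/64
t_8 = -3/2·6553/64 + 1·-1639/32 = -26215/128
t_9 = -3/2·-26215/128 + 1·6553/64 = 104857/256
t_10 = -3/2·104857/256 + 1·-26215/128 = -419431/512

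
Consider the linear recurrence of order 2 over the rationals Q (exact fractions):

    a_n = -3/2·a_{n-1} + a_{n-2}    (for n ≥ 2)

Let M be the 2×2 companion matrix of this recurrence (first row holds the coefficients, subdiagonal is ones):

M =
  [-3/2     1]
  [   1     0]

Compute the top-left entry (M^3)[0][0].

(M^3)[0][0] is the top entry after applying M 3 times to the unit state (1, 0). Equivalently it is h_{4} for the auxiliary sequence (h_n) obeying the same recurrence with h_1 = 1 and h_i = 0 for 0 ≤ i < 1:
h_2 = -3/2·1 + 1·0 = -3/2
h_3 = -3/2·-3/2 + 1·1 = 13/4
h_4 = -3/2·13/4 + 1·-3/2 = -51/8

-51/8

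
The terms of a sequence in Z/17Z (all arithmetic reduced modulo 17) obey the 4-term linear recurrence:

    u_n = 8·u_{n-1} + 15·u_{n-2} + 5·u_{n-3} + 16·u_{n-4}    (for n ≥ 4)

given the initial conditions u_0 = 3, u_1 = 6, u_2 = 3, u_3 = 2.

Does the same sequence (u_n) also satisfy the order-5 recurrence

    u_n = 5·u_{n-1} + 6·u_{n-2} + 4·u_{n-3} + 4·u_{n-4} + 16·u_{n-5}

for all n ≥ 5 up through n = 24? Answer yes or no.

no

Terms u_0..u_24: 3, 6, 3, 2, 3, 12, 12, 0, 16, 6, 4, 15, 7, 6, 3, 15, 1, 4, 0, 16, 11, 1, 15, 4, 13
n=5: candidate gives 9, actual u_5 = 12 ✗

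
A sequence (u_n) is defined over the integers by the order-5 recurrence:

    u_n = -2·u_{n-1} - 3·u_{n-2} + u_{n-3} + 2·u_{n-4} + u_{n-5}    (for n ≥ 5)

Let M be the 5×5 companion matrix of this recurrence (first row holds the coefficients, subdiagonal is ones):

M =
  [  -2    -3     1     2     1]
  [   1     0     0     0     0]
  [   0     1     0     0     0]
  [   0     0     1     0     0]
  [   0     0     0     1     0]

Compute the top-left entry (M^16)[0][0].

(M^16)[0][0] is the top entry after applying M 16 times to the unit state (1, 0, 0, 0, 0). Equivalently it is h_{20} for the auxiliary sequence (h_n) obeying the same recurrence with h_4 = 1 and h_i = 0 for 0 ≤ i < 4:
h_5 = -2·1 + -3·0 + 1·0 + 2·0 + 1·0 = -2
h_6 = -2·-2 + -3·1 + 1·0 + 2·0 + 1·0 = 1
h_7 = -2·1 + -3·-2 + 1·1 + 2·0 + 1·0 = 5
h_8 = -2·5 + -3·1 + 1·-2 + 2·1 + 1·0 = -13
h_9 = -2·-13 + -3·5 + 1·1 + 2·-2 + 1·1 = 9
h_10 = -2·9 + -3·-13 + 1·5 + 2·1 + 1·-2 = 26
h_11 = -2·26 + -3·9 + 1·-13 + 2·5 + 1·1 = -81
h_12 = -2·-81 + -3·26 + 1·9 + 2·-13 + 1·5 = 72
h_13 = -2·72 + -3·-81 + 1·26 + 2·9 + 1·-13 = 130
h_14 = -2·130 + -3·72 + 1·-81 + 2·26 + 1·9 = -496
h_15 = -2·-496 + -3·130 + 1·72 + 2·-81 + 1·26 = 538
h_16 = -2·538 + -3·-496 + 1·130 + 2·72 + 1·-81 = 605
h_17 = -2·605 + -3·538 + 1·-496 + 2·130 + 1·72 = -2988
h_18 = -2·-2988 + -3·605 + 1·538 + 2·-496 + 1·130 = 3837
h_19 = -2·3837 + -3·-2988 + 1·605 + 2·538 + 1·-496 = 2475
h_20 = -2·2475 + -3·3837 + 1·-2988 + 2·605 + 1·538 = -17701

-17701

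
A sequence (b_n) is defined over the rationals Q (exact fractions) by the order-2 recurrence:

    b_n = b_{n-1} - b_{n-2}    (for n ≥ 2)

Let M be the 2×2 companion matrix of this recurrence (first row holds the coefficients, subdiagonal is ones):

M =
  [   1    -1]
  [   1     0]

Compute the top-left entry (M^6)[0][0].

1

(M^6)[0][0] is the top entry after applying M 6 times to the unit state (1, 0). Equivalently it is h_{7} for the auxiliary sequence (h_n) obeying the same recurrence with h_1 = 1 and h_i = 0 for 0 ≤ i < 1:
h_2 = 1·1 + -1·0 = 1
h_3 = 1·1 + -1·1 = 0
h_4 = 1·0 + -1·1 = -1
h_5 = 1·-1 + -1·0 = -1
h_6 = 1·-1 + -1·-1 = 0
h_7 = 1·0 + -1·-1 = 1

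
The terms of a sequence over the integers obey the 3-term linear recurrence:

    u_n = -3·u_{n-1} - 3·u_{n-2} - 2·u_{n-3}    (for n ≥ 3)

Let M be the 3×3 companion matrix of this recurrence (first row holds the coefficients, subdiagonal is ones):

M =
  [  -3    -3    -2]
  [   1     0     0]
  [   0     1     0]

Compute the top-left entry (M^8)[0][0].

342

(M^8)[0][0] is the top entry after applying M 8 times to the unit state (1, 0, 0). Equivalently it is h_{10} for the auxiliary sequence (h_n) obeying the same recurrence with h_2 = 1 and h_i = 0 for 0 ≤ i < 2:
h_3 = -3·1 + -3·0 + -2·0 = -3
h_4 = -3·-3 + -3·1 + -2·0 = 6
h_5 = -3·6 + -3·-3 + -2·1 = -11
h_6 = -3·-11 + -3·6 + -2·-3 = 21
h_7 = -3·21 + -3·-11 + -2·6 = -42
h_8 = -3·-42 + -3·21 + -2·-11 = 85
h_9 = -3·85 + -3·-42 + -2·21 = -171
h_10 = -3·-171 + -3·85 + -2·-42 = 342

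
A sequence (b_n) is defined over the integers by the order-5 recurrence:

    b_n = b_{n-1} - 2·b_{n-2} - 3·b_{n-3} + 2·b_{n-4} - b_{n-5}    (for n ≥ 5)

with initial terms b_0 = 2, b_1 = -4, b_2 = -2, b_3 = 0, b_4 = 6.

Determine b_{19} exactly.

-13406

b_5 = 1·6 + -2·0 + -3·-2 + 2·-4 + -1·2 = 2
b_6 = 1·2 + -2·6 + -3·0 + 2·-2 + -1·-4 = -10
b_7 = 1·-10 + -2·2 + -3·6 + 2·0 + -1·-2 = -30
b_8 = 1·-30 + -2·-10 + -3·2 + 2·6 + -1·0 = -4
b_9 = 1·-4 + -2·-30 + -3·-10 + 2·2 + -1·6 = 84
b_10 = 1·84 + -2·-4 + -3·-30 + 2·-10 + -1·2 = 160
b_11 = 1·160 + -2·84 + -3·-4 + 2·-30 + -1·-10 = -46
b_12 = 1·-46 + -2·160 + -3·84 + 2·-4 + -1·-30 = -596
b_13 = 1·-596 + -2·-46 + -3·160 + 2·84 + -1·-4 = -812
b_14 = 1·-812 + -2·-596 + -3·-46 + 2·160 + -1·84 = 754
b_15 = 1·754 + -2·-812 + -3·-596 + 2·-46 + -1·160 = 3914
b_16 = 1·3914 + -2·754 + -3·-812 + 2·-596 + -1·-46 = 3696
b_17 = 1·3696 + -2·3914 + -3·754 + 2·-812 + -1·-596 = -7422
b_18 = 1·-7422 + -2·3696 + -3·3914 + 2·754 + -1·-812 = -24236
b_19 = 1·-24236 + -2·-7422 + -3·3696 + 2·3914 + -1·754 = -13406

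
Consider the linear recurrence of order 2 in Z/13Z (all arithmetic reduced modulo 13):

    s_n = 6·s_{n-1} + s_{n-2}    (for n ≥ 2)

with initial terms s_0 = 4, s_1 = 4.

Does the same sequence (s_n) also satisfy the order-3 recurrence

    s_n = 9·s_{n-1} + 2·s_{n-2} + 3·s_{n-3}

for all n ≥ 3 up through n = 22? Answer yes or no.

no

Terms s_0..s_22: 4, 4, 2, 3, 7, 6, 4, 4, 2, 3, 7, 6, 4, 4, 2, 3, 7, 6, 4, 4, 2, 3, 7
n=3: candidate gives 12, actual s_3 = 3 ✗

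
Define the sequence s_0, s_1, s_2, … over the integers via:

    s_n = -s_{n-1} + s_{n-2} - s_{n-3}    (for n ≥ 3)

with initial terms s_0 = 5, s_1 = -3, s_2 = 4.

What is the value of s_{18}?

97988

s_3 = -1·4 + 1·-3 + -1·5 = -12
s_4 = -1·-12 + 1·4 + -1·-3 = 19
s_5 = -1·19 + 1·-12 + -1·4 = -35
s_6 = -1·-35 + 1·19 + -1·-12 = 66
s_7 = -1·66 + 1·-35 + -1·19 = -120
s_8 = -1·-120 + 1·66 + -1·-35 = 221
s_9 = -1·221 + 1·-120 + -1·66 = -407
s_10 = -1·-407 + 1·221 + -1·-120 = 748
s_11 = -1·748 + 1·-407 + -1·221 = -1376
s_12 = -1·-1376 + 1·748 + -1·-407 = 2531
s_13 = -1·2531 + 1·-1376 + -1·748 = -4655
s_14 = -1·-4655 + 1·2531 + -1·-1376 = 8562
s_15 = -1·8562 + 1·-4655 + -1·2531 = -15748
s_16 = -1·-15748 + 1·8562 + -1·-4655 = 28965
s_17 = -1·28965 + 1·-15748 + -1·8562 = -53275
s_18 = -1·-53275 + 1·28965 + -1·-15748 = 97988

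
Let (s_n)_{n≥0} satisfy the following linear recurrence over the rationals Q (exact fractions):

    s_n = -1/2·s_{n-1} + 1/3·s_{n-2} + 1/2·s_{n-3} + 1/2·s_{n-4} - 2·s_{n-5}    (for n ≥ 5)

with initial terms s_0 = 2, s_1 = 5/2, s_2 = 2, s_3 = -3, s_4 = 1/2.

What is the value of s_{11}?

391/288

s_5 = -1/2·1/2 + 1/3·-3 + 1/2·2 + 1/2·5/2 + -2·2 = -3
s_6 = -1/2·-3 + 1/3·1/2 + 1/2·-3 + 1/2·2 + -2·5/2 = -23/6
s_7 = -1/2·-23/6 + 1/3·-3 + 1/2·1/2 + 1/2·-3 + -2·2 = -13/3
s_8 = -1/2·-13/3 + 1/3·-23/6 + 1/2·-3 + 1/2·1/2 + -2·-3 = 203/36
s_9 = -1/2·203/36 + 1/3·-13/3 + 1/2·-23/6 + 1/2·-3 + -2·1/2 = -625/72
s_10 = -1/2·-625/72 + 1/3·203/36 + 1/2·-13/3 + 1/2·-23/6 + -2·-3 = 3515/432
s_11 = -1/2·3515/432 + 1/3·-625/72 + 1/2·203/36 + 1/2·-13/3 + -2·-23/6 = 391/288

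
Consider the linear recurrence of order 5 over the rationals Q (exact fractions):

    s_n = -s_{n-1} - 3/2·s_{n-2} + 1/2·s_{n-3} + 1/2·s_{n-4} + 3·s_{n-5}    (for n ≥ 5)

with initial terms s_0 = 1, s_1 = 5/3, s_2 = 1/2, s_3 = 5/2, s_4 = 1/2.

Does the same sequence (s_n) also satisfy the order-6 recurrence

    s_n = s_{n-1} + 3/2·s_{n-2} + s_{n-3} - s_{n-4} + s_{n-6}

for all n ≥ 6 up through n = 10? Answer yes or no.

Terms s_0..s_10: 1, 5/3, 1/2, 5/2, 1/2, -1/6, 71/12, -8/3, 35/24, 83/12, -383/48
n=6: candidate gives 43/12, actual s_6 = 71/12 ✗

no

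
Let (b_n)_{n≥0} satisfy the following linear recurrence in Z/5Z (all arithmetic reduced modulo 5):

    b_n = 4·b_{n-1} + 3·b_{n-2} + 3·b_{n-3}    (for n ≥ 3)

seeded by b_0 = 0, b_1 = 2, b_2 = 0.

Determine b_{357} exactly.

b_3 = 4·0 + 3·2 + 3·0 = 1
b_4 = 4·1 + 3·0 + 3·2 = 0
b_5 = 4·0 + 3·1 + 3·0 = 3
b_6 = 4·3 + 3·0 + 3·1 = 0
b_7 = 4·0 + 3·3 + 3·0 = 4
b_8 = 4·4 + 3·0 + 3·3 = 0
b_9 = 4·0 + 3·4 + 3·0 = 2
b_10 = 4·2 + 3·0 + 3·4 = 0
(b_8, b_9, b_10) = (0, 2, 0) = (b_0, b_1, b_2), so the sequence has period 8.
357 ≡ 5 (mod 8), hence b_357 = b_5 = 3.

3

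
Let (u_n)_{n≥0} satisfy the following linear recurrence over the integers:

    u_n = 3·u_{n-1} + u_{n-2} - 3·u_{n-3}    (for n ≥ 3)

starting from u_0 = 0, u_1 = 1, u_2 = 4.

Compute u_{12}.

265720

u_3 = 3·4 + 1·1 + -3·0 = 13
u_4 = 3·13 + 1·4 + -3·1 = 40
u_5 = 3·40 + 1·13 + -3·4 = 121
u_6 = 3·121 + 1·40 + -3·13 = 364
u_7 = 3·364 + 1·121 + -3·40 = 1093
u_8 = 3·1093 + 1·364 + -3·121 = 3280
u_9 = 3·3280 + 1·1093 + -3·364 = 9841
u_10 = 3·9841 + 1·3280 + -3·1093 = 29524
u_11 = 3·29524 + 1·9841 + -3·3280 = 88573
u_12 = 3·88573 + 1·29524 + -3·9841 = 265720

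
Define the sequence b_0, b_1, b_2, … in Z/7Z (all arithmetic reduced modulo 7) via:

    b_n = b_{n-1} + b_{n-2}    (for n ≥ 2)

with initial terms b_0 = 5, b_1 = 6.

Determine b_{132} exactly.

0

b_2 = 1·6 + 1·5 = 4
b_3 = 1·4 + 1·6 = 3
b_4 = 1·3 + 1·4 = 0
b_5 = 1·0 + 1·3 = 3
b_6 = 1·3 + 1·0 = 3
b_7 = 1·3 + 1·3 = 6
b_8 = 1·6 + 1·3 = 2
b_9 = 1·2 + 1·6 = 1
b_10 = 1·1 + 1·2 = 3
b_11 = 1·3 + 1·1 = 4
b_12 = 1·4 + 1·3 = 0
b_13 = 1·0 + 1·4 = 4
b_14 = 1·4 + 1·0 = 4
b_15 = 1·4 + 1·4 = 1
b_16 = 1·1 + 1·4 = 5
b_17 = 1·5 + 1·1 = 6
(b_16, b_17) = (5, 6) = (b_0, b_1), so the sequence has period 16.
132 ≡ 4 (mod 16), hence b_132 = b_4 = 0.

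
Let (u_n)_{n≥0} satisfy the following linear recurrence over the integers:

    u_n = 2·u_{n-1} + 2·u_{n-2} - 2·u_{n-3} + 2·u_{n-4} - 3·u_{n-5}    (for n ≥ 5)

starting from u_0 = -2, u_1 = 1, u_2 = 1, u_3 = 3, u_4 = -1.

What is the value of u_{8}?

u_5 = 2·-1 + 2·3 + -2·1 + 2·1 + -3·-2 = 10
u_6 = 2·10 + 2·-1 + -2·3 + 2·1 + -3·1 = 11
u_7 = 2·11 + 2·10 + -2·-1 + 2·3 + -3·1 = 47
u_8 = 2·47 + 2·11 + -2·10 + 2·-1 + -3·3 = 85

85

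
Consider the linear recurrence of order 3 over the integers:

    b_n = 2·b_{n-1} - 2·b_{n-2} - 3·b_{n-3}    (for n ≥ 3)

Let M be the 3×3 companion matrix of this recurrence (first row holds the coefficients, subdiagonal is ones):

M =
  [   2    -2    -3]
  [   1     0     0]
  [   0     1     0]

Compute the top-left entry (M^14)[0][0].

-1118

(M^14)[0][0] is the top entry after applying M 14 times to the unit state (1, 0, 0). Equivalently it is h_{16} for the auxiliary sequence (h_n) obeying the same recurrence with h_2 = 1 and h_i = 0 for 0 ≤ i < 2:
h_3 = 2·1 + -2·0 + -3·0 = 2
h_4 = 2·2 + -2·1 + -3·0 = 2
h_5 = 2·2 + -2·2 + -3·1 = -3
h_6 = 2·-3 + -2·2 + -3·2 = -16
h_7 = 2·-16 + -2·-3 + -3·2 = -32
h_8 = 2·-32 + -2·-16 + -3·-3 = -23
h_9 = 2·-23 + -2·-32 + -3·-16 = 66
h_10 = 2·66 + -2·-23 + -3·-32 = 274
h_11 = 2·274 + -2·66 + -3·-23 = 485
h_12 = 2·485 + -2·274 + -3·66 = 224
h_13 = 2·224 + -2·485 + -3·274 = -1344
h_14 = 2·-1344 + -2·224 + -3·485 = -4591
h_15 = 2·-4591 + -2·-1344 + -3·224 = -7166
h_16 = 2·-7166 + -2·-4591 + -3·-1344 = -1118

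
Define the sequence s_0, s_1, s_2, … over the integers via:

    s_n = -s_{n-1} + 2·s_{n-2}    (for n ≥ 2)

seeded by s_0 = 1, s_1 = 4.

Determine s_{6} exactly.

-62

s_2 = -1·4 + 2·1 = -2
s_3 = -1·-2 + 2·4 = 10
s_4 = -1·10 + 2·-2 = -14
s_5 = -1·-14 + 2·10 = 34
s_6 = -1·34 + 2·-14 = -62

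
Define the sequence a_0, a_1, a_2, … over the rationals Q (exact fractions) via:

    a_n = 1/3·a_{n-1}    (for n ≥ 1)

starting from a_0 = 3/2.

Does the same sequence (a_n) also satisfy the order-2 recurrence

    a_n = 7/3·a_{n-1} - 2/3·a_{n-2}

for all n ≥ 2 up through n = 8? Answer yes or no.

Terms a_0..a_8: 3/2, 1/2, 1/6, 1/18, 1/54, 1/162, 1/486, 1/1458, 1/4374
n=2: candidate gives 1/6, actual a_2 = 1/6 ✓
n=3: candidate gives 1/18, actual a_3 = 1/18 ✓
n=4: candidate gives 1/54, actual a_4 = 1/54 ✓
n=5: candidate gives 1/162, actual a_5 = 1/162 ✓
n=6: candidate gives 1/486, actual a_6 = 1/486 ✓
n=7: candidate gives 1/1458, actual a_7 = 1/1458 ✓
n=8: candidate gives 1/4374, actual a_8 = 1/4374 ✓

yes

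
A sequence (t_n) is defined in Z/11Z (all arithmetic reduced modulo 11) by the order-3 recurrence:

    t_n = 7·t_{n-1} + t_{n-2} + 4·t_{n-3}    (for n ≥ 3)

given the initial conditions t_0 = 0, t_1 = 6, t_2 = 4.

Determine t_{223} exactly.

t_3 = 7·4 + 1·6 + 4·0 = 1
t_4 = 7·1 + 1·4 + 4·6 = 2
t_5 = 7·2 + 1·1 + 4·4 = 9
t_6 = 7·9 + 1·2 + 4·1 = 3
t_7 = 7·3 + 1·9 + 4·2 = 5
t_8 = 7·5 + 1·3 + 4·9 = 8
t_9 = 7·8 + 1·5 + 4·3 = 7
t_10 = 7·7 + 1·8 + 4·5 = 0
t_11 = 7·0 + 1·7 + 4·8 = 6
t_12 = 7·6 + 1·0 + 4·7 = 4
(t_10, t_11, t_12) = (0, 6, 4) = (t_0, t_1, t_2), so the sequence has period 10.
223 ≡ 3 (mod 10), hence t_223 = t_3 = 1.

1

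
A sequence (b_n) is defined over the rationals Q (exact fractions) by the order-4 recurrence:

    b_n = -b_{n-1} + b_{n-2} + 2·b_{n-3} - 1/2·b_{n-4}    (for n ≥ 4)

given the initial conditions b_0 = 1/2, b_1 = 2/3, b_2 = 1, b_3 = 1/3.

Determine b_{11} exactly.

83/12

b_4 = -1·1/3 + 1·1 + 2·2/3 + -1/2·1/2 = 7/4
b_5 = -1·7/4 + 1·1/3 + 2·1 + -1/2·2/3 = 1/4
b_6 = -1·1/4 + 1·7/4 + 2·1/3 + -1/2·1 = 5/3
b_7 = -1·5/3 + 1·1/4 + 2·7/4 + -1/2·1/3 = 23/12
b_8 = -1·23/12 + 1·5/3 + 2·1/4 + -1/2·7/4 = -5/8
b_9 = -1·-5/8 + 1·23/12 + 2·5/3 + -1/2·1/4 = 23/4
b_10 = -1·23/4 + 1·-5/8 + 2·23/12 + -1/2·5/3 = -27/8
b_11 = -1·-27/8 + 1·23/4 + 2·-5/8 + -1/2·23/12 = 83/12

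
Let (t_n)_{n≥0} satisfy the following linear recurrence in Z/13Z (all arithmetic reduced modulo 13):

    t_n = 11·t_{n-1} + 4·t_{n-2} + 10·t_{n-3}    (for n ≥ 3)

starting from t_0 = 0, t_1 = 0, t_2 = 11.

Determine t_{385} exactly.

0

t_3 = 11·11 + 4·0 + 10·0 = 4
t_4 = 11·4 + 4·11 + 10·0 = 10
t_5 = 11·10 + 4·4 + 10·11 = 2
t_6 = 11·2 + 4·10 + 10·4 = 11
t_7 = 11·11 + 4·2 + 10·10 = 8
t_8 = 11·8 + 4·11 + 10·2 = 9
t_9 = 11·9 + 4·8 + 10·11 = 7
t_10 = 11·7 + 4·9 + 10·8 = 11
t_11 = 11·11 + 4·7 + 10·9 = 5
t_12 = 11·5 + 4·11 + 10·7 = 0
t_13 = 11·0 + 4·5 + 10·11 = 0
t_14 = 11·0 + 4·0 + 10·5 = 11
(t_12, t_13, t_14) = (0, 0, 11) = (t_0, t_1, t_2), so the sequence has period 12.
385 ≡ 1 (mod 12), hence t_385 = t_1 = 0.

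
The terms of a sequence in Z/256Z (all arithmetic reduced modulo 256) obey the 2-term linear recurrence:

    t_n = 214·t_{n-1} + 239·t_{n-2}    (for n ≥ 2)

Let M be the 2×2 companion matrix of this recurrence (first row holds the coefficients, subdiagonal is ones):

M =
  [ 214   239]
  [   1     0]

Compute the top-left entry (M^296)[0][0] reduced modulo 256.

41

(M^296)[0][0] is the top entry after applying M 296 times to the unit state (1, 0). Equivalently it is h_{297} for the auxiliary sequence (h_n) obeying the same recurrence with h_1 = 1 and h_i = 0 for 0 ≤ i < 1:
h_2 = 214·1 + 239·0 = 214
h_3 = 214·214 + 239·1 = 211
h_4 = 214·211 + 239·214 = 44
h_5 = 214·44 + 239·211 = 197
h_6 = 214·197 + 239·44 = 194
h_7 = 214·194 + 239·197 = 23
Continuing the recurrence:
  h_8 = 88;  h_9 = 9;  h_10 = 174;  h_11 = 219;  h_12 = 132;  h_13 = 205
  h_14 = 154;  h_15 = 31;  h_16 = 176;  h_17 = 17;  h_18 = 134;  h_19 = 227
  h_20 = 220;  h_21 = 213;  h_22 = 114;  h_23 = 39;  h_24 = 8;  h_25 = 25
  h_26 = 94;  h_27 = 235;  h_28 = 52;  h_29 = 221;  h_30 = 74;  h_31 = 47
  h_32 = 96;  h_33 = 33;  h_34 = 54;  h_35 = 243;  h_36 = 140;  h_37 = 229
  h_38 = 34;  h_39 = 55;  h_40 = 184;  h_41 = 41;  h_42 = 14;  h_43 = 251
  h_44 = 228;  h_45 = 237;  h_46 = 250;  h_47 = 63;  h_48 = 16;  h_49 = 49
  h_50 = 230;  h_51 = 3;  h_52 = 60;  h_53 = 245;  h_54 = 210;  h_55 = 71
  h_56 = 104;  h_57 = 57;  h_58 = 190;  h_59 = 11;  h_60 = 148;  h_61 = 253
  h_62 = 170;  h_63 = 79;  h_64 = 192;  h_65 = 65;  h_66 = 150;  h_67 = 19
  h_68 = 236;  h_69 = 5;  h_70 = 130;  h_71 = 87;  h_72 = 24;  h_73 = 73
  h_74 = 110;  h_75 = 27;  h_76 = 68;  h_77 = 13;  h_78 = 90;  h_79 = 95
  h_80 = 112;  h_81 = 81;  h_82 = 70;  h_83 = 35;  h_84 = 156;  h_85 = 21
  h_86 = 50;  h_87 = 103;  h_88 = 200;  h_89 = 89;  h_90 = 30;  h_91 = 43
  h_92 = 244;  h_93 = 29;  h_94 = 10;  h_95 = 111;  h_96 = 32;  h_97 = 97
  h_98 = 246;  h_99 = 51;  h_100 = 76;  h_101 = 37;  h_102 = 226;  h_103 = 119
  h_104 = 120;  h_105 = 105;  h_106 = 206;  h_107 = 59;  h_108 = 164;  h_109 = 45
  h_110 = 186;  h_111 = 127;  h_112 = 208;  h_113 = 113;  h_114 = 166;  h_115 = 67
  h_116 = 252;  h_117 = 53;  h_118 = 146;  h_119 = 135;  h_120 = 40;  h_121 = 121
  h_122 = 126;  h_123 = 75;  h_124 = 84;  h_125 = 61;  h_126 = 106;  h_127 = 143
  h_128 = 128;  h_129 = 129;  h_130 = 86;  h_131 = 83;  h_132 = 172;  h_133 = 69
  h_134 = 66;  h_135 = 151;  h_136 = 216;  h_137 = 137;  h_138 = 46;  h_139 = 91
  h_140 = 4;  h_141 = 77;  h_142 = 26;  h_143 = 159;  h_144 = 48;  h_145 = 145
  h_146 = 6;  h_147 = 99;  h_148 = 92;  h_149 = 85;  h_150 = 242;  h_151 = 167
  h_152 = 136;  h_153 = 153;  h_154 = 222;  h_155 = 107;  h_156 = 180;  h_157 = 93
  h_158 = 202;  h_159 = 175;  h_160 = 224;  h_161 = 161;  h_162 = 182;  h_163 = 115
  h_164 = 12;  h_165 = 101;  h_166 = 162;  h_167 = 183;  h_168 = 56;  h_169 = 169
  h_170 = 142;  h_171 = 123;  h_172 = 100;  h_173 = 109;  h_174 = 122;  h_175 = 191
  h_176 = 144;  h_177 = 177;  h_178 = 102;  h_179 = 131;  h_180 = 188;  h_181 = 117
  h_182 = 82;  h_183 = 199;  h_184 = 232;  h_185 = 185;  h_186 = 62;  h_187 = 139
  h_188 = 20;  h_189 = 125;  h_190 = 42;  h_191 = 207;  h_192 = 64;  h_193 = 193
  h_194 = 22;  h_195 = 147;  h_196 = 108;  h_197 = 133;  h_198 = 2;  h_199 = 215
  h_200 = 152;  h_201 = 201;  h_202 = 238;  h_203 = 155;  h_204 = 196;  h_205 = 141
  h_206 = 218;  h_207 = 223;  h_208 = 240;  h_209 = 209;  h_210 = 198;  h_211 = 163
  h_212 = 28;  h_213 = 149;  h_214 = 178;  h_215 = 231;  h_216 = 72;  h_217 = 217
  h_218 = 158;  h_219 = 171;  h_220 = 116;  h_221 = 157;  h_222 = 138;  h_223 = 239
  h_224 = 160;  h_225 = 225;  h_226 = 118;  h_227 = 179;  h_228 = 204;  h_229 = 165
  h_230 = 98;  h_231 = 247;  h_232 = 248;  h_233 = 233;  h_234 = 78;  h_235 = 187
  h_236 = 36;  h_237 = 173;  h_238 = 58;  h_239 = 255;  h_240 = 80;  h_241 = 241
  h_242 = 38;  h_243 = 195;  h_244 = 124;  h_245 = 181;  h_246 = 18;  h_247 = 7
  h_248 = 168;  h_249 = 249;  h_250 = 254;  h_251 = 203;  h_252 = 212;  h_253 = 189
  h_254 = 234;  h_255 = 15;  h_256 = 0;  h_257 = 1;  h_258 = 214;  h_259 = 211
  h_260 = 44;  h_261 = 197;  h_262 = 194;  h_263 = 23;  h_264 = 88;  h_265 = 9
  h_266 = 174;  h_267 = 219;  h_268 = 132;  h_269 = 205;  h_270 = 154;  h_271 = 31
  h_272 = 176;  h_273 = 17;  h_274 = 134;  h_275 = 227;  h_276 = 220;  h_277 = 213
  h_278 = 114;  h_279 = 39;  h_280 = 8;  h_281 = 25;  h_282 = 94;  h_283 = 235
  h_284 = 52;  h_285 = 221;  h_286 = 74;  h_287 = 47;  h_288 = 96;  h_289 = 33
  h_290 = 54;  h_291 = 243;  h_292 = 140;  h_293 = 229;  h_294 = 34;  h_295 = 55
h_296 = 214·55 + 239·34 = 184
h_297 = 214·184 + 239·55 = 41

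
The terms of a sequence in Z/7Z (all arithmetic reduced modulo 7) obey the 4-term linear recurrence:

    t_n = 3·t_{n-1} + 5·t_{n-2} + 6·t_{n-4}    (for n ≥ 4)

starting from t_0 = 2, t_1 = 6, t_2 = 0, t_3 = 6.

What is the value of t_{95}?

t_4 = 3·6 + 5·0 + 0·6 + 6·2 = 2
t_5 = 3·2 + 5·6 + 0·0 + 6·6 = 2
t_6 = 3·2 + 5·2 + 0·6 + 6·0 = 2
t_7 = 3·2 + 5·2 + 0·2 + 6·6 = 3
t_8 = 3·3 + 5·2 + 0·2 + 6·2 = 3
t_9 = 3·3 + 5·3 + 0·2 + 6·2 = 1
t_10 = 3·1 + 5·3 + 0·3 + 6·2 = 2
t_11 = 3·2 + 5·1 + 0·3 + 6·3 = 1
t_12 = 3·1 + 5·2 + 0·1 + 6·3 = 3
t_13 = 3·3 + 5·1 + 0·2 + 6·1 = 6
t_14 = 3·6 + 5·3 + 0·1 + 6·2 = 3
t_15 = 3·3 + 5·6 + 0·3 + 6·1 = 3
t_16 = 3·3 + 5·3 + 0·6 + 6·3 = 0
t_17 = 3·0 + 5·3 + 0·3 + 6·6 = 2
t_18 = 3·2 + 5·0 + 0·3 + 6·3 = 3
t_19 = 3·3 + 5·2 + 0·0 + 6·3 = 2
t_20 = 3·2 + 5·3 + 0·2 + 6·0 = 0
t_21 = 3·0 + 5·2 + 0·3 + 6·2 = 1
t_22 = 3·1 + 5·0 + 0·2 + 6·3 = 0
t_23 = 3·0 + 5·1 + 0·0 + 6·2 = 3
t_24 = 3·3 + 5·0 + 0·1 + 6·0 = 2
t_25 = 3·2 + 5·3 + 0·0 + 6·1 = 6
t_26 = 3·6 + 5·2 + 0·3 + 6·0 = 0
t_27 = 3·0 + 5·6 + 0·2 + 6·3 = 6
(t_24, t_25, t_26, t_27) = (2, 6, 0, 6) = (t_0, t_1, t_2, t_3), so the sequence has period 24.
95 ≡ 23 (mod 24), hence t_95 = t_23 = 3.

3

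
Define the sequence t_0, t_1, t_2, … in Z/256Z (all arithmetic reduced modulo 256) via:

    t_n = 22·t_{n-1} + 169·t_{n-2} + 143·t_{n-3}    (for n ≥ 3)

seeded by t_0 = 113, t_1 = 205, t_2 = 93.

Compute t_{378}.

145

t_3 = 22·93 + 169·205 + 143·113 = 114
t_4 = 22·114 + 169·93 + 143·205 = 180
t_5 = 22·180 + 169·114 + 143·93 = 173
t_6 = 22·173 + 169·180 + 143·114 = 96
t_7 = 22·96 + 169·173 + 143·180 = 1
t_8 = 22·1 + 169·96 + 143·173 = 25
Continuing the recurrence:
  t_9 = 111;  t_10 = 154;  t_11 = 122;  t_12 = 39;  t_13 = 234;  t_14 = 1
  t_15 = 89;  t_16 = 5;  t_17 = 190;  t_18 = 88;  t_19 = 201;  t_20 = 128
  t_21 = 217;  t_22 = 109;  t_23 = 31;  t_24 = 214;  t_25 = 190;  t_26 = 235
  t_27 = 42;  t_28 = 225;  t_29 = 85;  t_30 = 77;  t_31 = 106;  t_32 = 108
  t_33 = 69;  t_34 = 112;  t_35 = 129;  t_36 = 145;  t_37 = 47;  t_38 = 210
  t_39 = 18;  t_40 = 111;  t_41 = 186;  t_42 = 81;  t_43 = 193;  t_44 = 245
  t_45 = 182;  t_46 = 48;  t_47 = 33;  t_48 = 48;  t_49 = 185;  t_50 = 5
  t_51 = 95;  t_52 = 206;  t_53 = 54;  t_54 = 179;  t_55 = 26;  t_56 = 145
  t_57 = 157;  t_58 = 189;  t_59 = 226;  t_60 = 228;  t_61 = 93;  t_62 = 192
  t_63 = 65;  t_64 = 73;  t_65 = 111;  t_66 = 10;  t_67 = 234;  t_68 = 183
  t_69 = 202;  t_70 = 225;  t_71 = 233;  t_72 = 101;  t_73 = 46;  t_74 = 200
  t_75 = 249;  t_76 = 32;  t_77 = 217;  t_78 = 221;  t_79 = 31;  t_80 = 198
  t_81 = 238;  t_82 = 123;  t_83 = 74;  t_84 = 129;  t_85 = 165;  t_86 = 173
  t_87 = 218;  t_88 = 28;  t_89 = 245;  t_90 = 80;  t_91 = 65;  t_92 = 65
  t_93 = 47;  t_94 = 66;  t_95 = 2;  t_96 = 255;  t_97 = 26;  t_98 = 177
  t_99 = 209;  t_100 = 85;  t_101 = 38;  t_102 = 32;  t_103 = 81;  t_104 = 80
  t_105 = 57;  t_106 = 245;  t_107 = 95;  t_108 = 190;  t_109 = 230;  t_110 = 67
  t_111 = 186;  t_112 = 177;  t_113 = 109;  t_114 = 29;  t_115 = 82;  t_116 = 20
  t_117 = 13;  t_118 = 32;  t_119 = 129;  t_120 = 121;  t_121 = 111;  t_122 = 122
  t_123 = 90;  t_124 = 71;  t_125 = 170;  t_126 = 193;  t_127 = 121;  t_128 = 197
  t_129 = 158;  t_130 = 56;  t_131 = 41;  t_132 = 192;  t_133 = 217;  t_134 = 77
  t_135 = 31;  t_136 = 182;  t_137 = 30;  t_138 = 11;  t_139 = 106;  t_140 = 33
  t_141 = 245;  t_142 = 13;  t_143 = 74;  t_144 = 204;  t_145 = 165;  t_146 = 48
  t_147 = 1;  t_148 = 241;  t_149 = 47;  t_150 = 178;  t_151 = 242;  t_152 = 143
  t_153 = 122;  t_154 = 17;  t_155 = 225;  t_156 = 181;  t_157 = 150;  t_158 = 16
  t_159 = 129;  t_160 = 112;  t_161 = 185;  t_162 = 229;  t_163 = 95;  t_164 = 174
  t_165 = 150;  t_166 = 211;  t_167 = 90;  t_168 = 209;  t_169 = 61;  t_170 = 125
  t_171 = 194;  t_172 = 68;  t_173 = 189;  t_174 = 128;  t_175 = 193;  t_176 = 169
  t_177 = 111;  t_178 = 234;  t_179 = 202;  t_180 = 215;  t_181 = 138;  t_182 = 161
  t_183 = 9;  t_184 = 37;  t_185 = 14;  t_186 = 168;  t_187 = 89;  t_188 = 96
  t_189 = 217;  t_190 = 189;  t_191 = 31;  t_192 = 166;  t_193 = 78;  t_194 = 155
  t_195 = 138;  t_196 = 193;  t_197 = 69;  t_198 = 109;  t_199 = 186;  t_200 = 124
  t_201 = 85;  t_202 = 16;  t_203 = 193;  t_204 = 161;  t_205 = 47;  t_206 = 34
  t_207 = 226;  t_208 = 31;  t_209 = 218;  t_210 = 113;  t_211 = 241;  t_212 = 21
  t_213 = 6;  t_214 = 0;  t_215 = 177;  t_216 = 144;  t_217 = 57;  t_218 = 213
  t_219 = 95;  t_220 = 158;  t_221 = 70;  t_222 = 99;  t_223 = 250;  t_224 = 241
  t_225 = 13;  t_226 = 221;  t_227 = 50;  t_228 = 116;  t_229 = 109;  t_230 = 224
  t_231 = 1;  t_232 = 217;  t_233 = 111;  t_234 = 90;  t_235 = 58;  t_236 = 103
  t_237 = 106;  t_238 = 129;  t_239 = 153;  t_240 = 133;  t_241 = 126;  t_242 = 24
  t_243 = 137;  t_244 = 0;  t_245 = 217;  t_246 = 45;  t_247 = 31;  t_248 = 150
  t_249 = 126;  t_250 = 43;  t_251 = 170;  t_252 = 97;  t_253 = 149;  t_254 = 205
  t_255 = 42;  t_256 = 44;  t_257 = 5;  t_258 = 240;  t_259 = 129;  t_260 = 81
  t_261 = 47;  t_262 = 146;  t_263 = 210;  t_264 = 175;  t_265 = 58;  t_266 = 209
  t_267 = 1;  t_268 = 117;  t_269 = 118;  t_270 = 240;  t_271 = 225;  t_272 = 176
  t_273 = 185;  t_274 = 197;  t_275 = 95;  t_276 = 142;  t_277 = 246;  t_278 = 243
  t_279 = 154;  t_280 = 17;  t_281 = 221;  t_282 = 61;  t_283 = 162;  t_284 = 164
  t_285 = 29;  t_286 = 64;  t_287 = 65;  t_288 = 9;  t_289 = 111;  t_290 = 202
  t_291 = 170;  t_292 = 247;  t_293 = 74;  t_294 = 97;  t_295 = 41;  t_296 = 229
  t_297 = 238;  t_298 = 136;  t_299 = 185;  t_300 = 160;  t_301 = 217;  t_302 = 157
  t_303 = 31;  t_304 = 134;  t_305 = 174;  t_306 = 187;  t_307 = 202;  t_308 = 1
  t_309 = 229;  t_310 = 45;  t_311 = 154;  t_312 = 220;  t_313 = 181;  t_314 = 208
  t_315 = 65;  t_316 = 1;  t_317 = 47;  t_318 = 2;  t_319 = 194;  t_320 = 63
  t_321 = 154;  t_322 = 49;  t_323 = 17;  t_324 = 213;  t_325 = 230;  t_326 = 224
  t_327 = 17;  t_328 = 208;  t_329 = 57;  t_330 = 181;  t_331 = 95;  t_332 = 126
  t_333 = 166;  t_334 = 131;  t_335 = 58;  t_336 = 49;  t_337 = 173;  t_338 = 157
  t_339 = 18;  t_340 = 212;  t_341 = 205;  t_342 = 160;  t_343 = 129;  t_344 = 57
  t_345 = 111;  t_346 = 58;  t_347 = 26;  t_348 = 135;  t_349 = 42;  t_350 = 65
  t_351 = 185;  t_352 = 69;  t_353 = 94;  t_354 = 248;  t_355 = 233;  t_356 = 64
  t_357 = 217;  t_358 = 13;  t_359 = 31;  t_360 = 118;  t_361 = 222;  t_362 = 75
  t_363 = 234;  t_364 = 161;  t_365 = 53;  t_366 = 141;  t_367 = 10;  t_368 = 140
  t_369 = 101;  t_370 = 176;  t_371 = 1;  t_372 = 177;  t_373 = 47;  t_374 = 114
  t_375 = 178;  t_376 = 207
t_377 = 22·207 + 169·178 + 143·114 = 250
t_378 = 22·250 + 169·207 + 143·178 = 145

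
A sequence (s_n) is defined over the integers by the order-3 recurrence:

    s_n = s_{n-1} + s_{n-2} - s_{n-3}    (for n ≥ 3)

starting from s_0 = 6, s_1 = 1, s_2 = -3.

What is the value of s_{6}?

-21

s_3 = 1·-3 + 1·1 + -1·6 = -8
s_4 = 1·-8 + 1·-3 + -1·1 = -12
s_5 = 1·-12 + 1·-8 + -1·-3 = -17
s_6 = 1·-17 + 1·-12 + -1·-8 = -21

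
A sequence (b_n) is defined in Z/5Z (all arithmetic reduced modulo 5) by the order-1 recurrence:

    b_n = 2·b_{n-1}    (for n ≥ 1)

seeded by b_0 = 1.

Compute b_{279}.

b_1 = 2·1 = 2
b_2 = 2·2 = 4
b_3 = 2·4 = 3
b_4 = 2·3 = 1
(b_4) = (1) = (b_0), so the sequence has period 4.
279 ≡ 3 (mod 4), hence b_279 = b_3 = 3.

3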